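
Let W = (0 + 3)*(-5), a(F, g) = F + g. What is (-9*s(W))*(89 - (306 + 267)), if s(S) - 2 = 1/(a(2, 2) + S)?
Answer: 8316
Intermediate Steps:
W = -15 (W = 3*(-5) = -15)
s(S) = 2 + 1/(4 + S) (s(S) = 2 + 1/((2 + 2) + S) = 2 + 1/(4 + S))
(-9*s(W))*(89 - (306 + 267)) = (-9*(9 + 2*(-15))/(4 - 15))*(89 - (306 + 267)) = (-9*(9 - 30)/(-11))*(89 - 1*573) = (-(-9)*(-21)/11)*(89 - 573) = -9*21/11*(-484) = -189/11*(-484) = 8316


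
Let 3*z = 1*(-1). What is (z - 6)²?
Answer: 361/9 ≈ 40.111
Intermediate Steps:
z = -⅓ (z = (1*(-1))/3 = (⅓)*(-1) = -⅓ ≈ -0.33333)
(z - 6)² = (-⅓ - 6)² = (-19/3)² = 361/9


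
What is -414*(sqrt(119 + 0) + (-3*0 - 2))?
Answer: 828 - 414*sqrt(119) ≈ -3688.2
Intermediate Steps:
-414*(sqrt(119 + 0) + (-3*0 - 2)) = -414*(sqrt(119) + (0 - 2)) = -414*(sqrt(119) - 2) = -414*(-2 + sqrt(119)) = 828 - 414*sqrt(119)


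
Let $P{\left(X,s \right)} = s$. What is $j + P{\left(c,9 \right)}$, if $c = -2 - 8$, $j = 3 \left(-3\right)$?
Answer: $0$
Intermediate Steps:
$j = -9$
$c = -10$
$j + P{\left(c,9 \right)} = -9 + 9 = 0$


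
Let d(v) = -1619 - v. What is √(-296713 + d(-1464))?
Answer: 2*I*√74217 ≈ 544.86*I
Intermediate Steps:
√(-296713 + d(-1464)) = √(-296713 + (-1619 - 1*(-1464))) = √(-296713 + (-1619 + 1464)) = √(-296713 - 155) = √(-296868) = 2*I*√74217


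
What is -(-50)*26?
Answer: 1300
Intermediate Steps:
-(-50)*26 = -1*(-1300) = 1300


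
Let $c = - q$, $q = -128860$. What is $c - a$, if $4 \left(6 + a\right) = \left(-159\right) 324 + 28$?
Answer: $141738$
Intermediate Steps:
$c = 128860$ ($c = \left(-1\right) \left(-128860\right) = 128860$)
$a = -12878$ ($a = -6 + \frac{\left(-159\right) 324 + 28}{4} = -6 + \frac{-51516 + 28}{4} = -6 + \frac{1}{4} \left(-51488\right) = -6 - 12872 = -12878$)
$c - a = 128860 - -12878 = 128860 + 12878 = 141738$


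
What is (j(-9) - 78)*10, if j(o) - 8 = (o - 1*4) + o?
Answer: -920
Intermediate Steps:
j(o) = 4 + 2*o (j(o) = 8 + ((o - 1*4) + o) = 8 + ((o - 4) + o) = 8 + ((-4 + o) + o) = 8 + (-4 + 2*o) = 4 + 2*o)
(j(-9) - 78)*10 = ((4 + 2*(-9)) - 78)*10 = ((4 - 18) - 78)*10 = (-14 - 78)*10 = -92*10 = -920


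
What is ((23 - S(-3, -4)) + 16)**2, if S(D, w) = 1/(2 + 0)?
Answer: 5929/4 ≈ 1482.3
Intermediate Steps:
S(D, w) = 1/2
((23 - S(-3, -4)) + 16)**2 = ((23 - 1*1/2) + 16)**2 = ((23 - 1/2) + 16)**2 = (45/2 + 16)**2 = (77/2)**2 = 5929/4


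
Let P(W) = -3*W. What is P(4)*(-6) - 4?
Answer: 68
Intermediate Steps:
P(4)*(-6) - 4 = -3*4*(-6) - 4 = -12*(-6) - 4 = 72 - 4 = 68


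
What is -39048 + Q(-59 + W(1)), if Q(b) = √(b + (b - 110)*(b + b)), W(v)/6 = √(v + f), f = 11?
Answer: -39048 + √(20747 - 5460*√3) ≈ -38942.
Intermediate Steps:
W(v) = 6*√(11 + v) (W(v) = 6*√(v + 11) = 6*√(11 + v))
Q(b) = √(b + 2*b*(-110 + b)) (Q(b) = √(b + (-110 + b)*(2*b)) = √(b + 2*b*(-110 + b)))
-39048 + Q(-59 + W(1)) = -39048 + √((-59 + 6*√(11 + 1))*(-219 + 2*(-59 + 6*√(11 + 1)))) = -39048 + √((-59 + 6*√12)*(-219 + 2*(-59 + 6*√12))) = -39048 + √((-59 + 6*(2*√3))*(-219 + 2*(-59 + 6*(2*√3)))) = -39048 + √((-59 + 12*√3)*(-219 + 2*(-59 + 12*√3))) = -39048 + √((-59 + 12*√3)*(-219 + (-118 + 24*√3))) = -39048 + √((-59 + 12*√3)*(-337 + 24*√3)) = -39048 + √((-337 + 24*√3)*(-59 + 12*√3)) = -39048 + √(59 - 12*√3)*√(337 - 24*√3)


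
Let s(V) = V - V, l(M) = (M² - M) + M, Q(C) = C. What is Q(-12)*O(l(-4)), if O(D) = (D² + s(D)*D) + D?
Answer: -3264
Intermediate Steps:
l(M) = M²
s(V) = 0
O(D) = D + D² (O(D) = (D² + 0*D) + D = (D² + 0) + D = D² + D = D + D²)
Q(-12)*O(l(-4)) = -12*(-4)²*(1 + (-4)²) = -192*(1 + 16) = -192*17 = -12*272 = -3264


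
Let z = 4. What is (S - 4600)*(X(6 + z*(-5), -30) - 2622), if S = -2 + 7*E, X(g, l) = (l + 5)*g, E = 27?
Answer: 10026336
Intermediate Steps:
X(g, l) = g*(5 + l) (X(g, l) = (5 + l)*g = g*(5 + l))
S = 187 (S = -2 + 7*27 = -2 + 189 = 187)
(S - 4600)*(X(6 + z*(-5), -30) - 2622) = (187 - 4600)*((6 + 4*(-5))*(5 - 30) - 2622) = -4413*((6 - 20)*(-25) - 2622) = -4413*(-14*(-25) - 2622) = -4413*(350 - 2622) = -4413*(-2272) = 10026336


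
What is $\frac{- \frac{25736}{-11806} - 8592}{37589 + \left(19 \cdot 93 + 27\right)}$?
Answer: $- \frac{50705708}{232477849} \approx -0.21811$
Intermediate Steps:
$\frac{- \frac{25736}{-11806} - 8592}{37589 + \left(19 \cdot 93 + 27\right)} = \frac{\left(-25736\right) \left(- \frac{1}{11806}\right) - 8592}{37589 + \left(1767 + 27\right)} = \frac{\frac{12868}{5903} - 8592}{37589 + 1794} = - \frac{50705708}{5903 \cdot 39383} = \left(- \frac{50705708}{5903}\right) \frac{1}{39383} = - \frac{50705708}{232477849}$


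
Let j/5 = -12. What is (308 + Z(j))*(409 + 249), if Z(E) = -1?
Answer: 202006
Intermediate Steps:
j = -60 (j = 5*(-12) = -60)
(308 + Z(j))*(409 + 249) = (308 - 1)*(409 + 249) = 307*658 = 202006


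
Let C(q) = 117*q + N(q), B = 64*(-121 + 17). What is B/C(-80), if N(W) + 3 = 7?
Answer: 1664/2339 ≈ 0.71142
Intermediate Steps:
B = -6656 (B = 64*(-104) = -6656)
N(W) = 4 (N(W) = -3 + 7 = 4)
C(q) = 4 + 117*q (C(q) = 117*q + 4 = 4 + 117*q)
B/C(-80) = -6656/(4 + 117*(-80)) = -6656/(4 - 9360) = -6656/(-9356) = -6656*(-1/9356) = 1664/2339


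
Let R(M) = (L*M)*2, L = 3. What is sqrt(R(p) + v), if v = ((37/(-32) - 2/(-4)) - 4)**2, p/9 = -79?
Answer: I*sqrt(4346183)/32 ≈ 65.148*I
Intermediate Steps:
p = -711 (p = 9*(-79) = -711)
v = 22201/1024 (v = ((37*(-1/32) - 2*(-1/4)) - 4)**2 = ((-37/32 + 1/2) - 4)**2 = (-21/32 - 4)**2 = (-149/32)**2 = 22201/1024 ≈ 21.681)
R(M) = 6*M (R(M) = (3*M)*2 = 6*M)
sqrt(R(p) + v) = sqrt(6*(-711) + 22201/1024) = sqrt(-4266 + 22201/1024) = sqrt(-4346183/1024) = I*sqrt(4346183)/32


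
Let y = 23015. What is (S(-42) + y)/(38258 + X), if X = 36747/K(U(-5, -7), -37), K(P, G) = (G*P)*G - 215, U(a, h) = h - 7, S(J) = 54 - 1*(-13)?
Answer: 447352242/741441551 ≈ 0.60335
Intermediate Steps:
S(J) = 67 (S(J) = 54 + 13 = 67)
U(a, h) = -7 + h
K(P, G) = -215 + P*G² (K(P, G) = P*G² - 215 = -215 + P*G²)
X = -36747/19381 (X = 36747/(-215 + (-7 - 7)*(-37)²) = 36747/(-215 - 14*1369) = 36747/(-215 - 19166) = 36747/(-19381) = 36747*(-1/19381) = -36747/19381 ≈ -1.8960)
(S(-42) + y)/(38258 + X) = (67 + 23015)/(38258 - 36747/19381) = 23082/(741441551/19381) = 23082*(19381/741441551) = 447352242/741441551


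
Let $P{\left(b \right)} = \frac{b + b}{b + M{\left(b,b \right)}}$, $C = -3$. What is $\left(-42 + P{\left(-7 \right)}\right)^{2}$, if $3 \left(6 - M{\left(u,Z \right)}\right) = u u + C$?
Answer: $\frac{82944}{49} \approx 1692.7$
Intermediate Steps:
$M{\left(u,Z \right)} = 7 - \frac{u^{2}}{3}$ ($M{\left(u,Z \right)} = 6 - \frac{u u - 3}{3} = 6 - \frac{u^{2} - 3}{3} = 6 - \frac{-3 + u^{2}}{3} = 6 - \left(-1 + \frac{u^{2}}{3}\right) = 7 - \frac{u^{2}}{3}$)
$P{\left(b \right)} = \frac{2 b}{7 + b - \frac{b^{2}}{3}}$ ($P{\left(b \right)} = \frac{b + b}{b - \left(-7 + \frac{b^{2}}{3}\right)} = \frac{2 b}{7 + b - \frac{b^{2}}{3}}$)
$\left(-42 + P{\left(-7 \right)}\right)^{2} = \left(-42 + 6 \left(-7\right) \frac{1}{21 - \left(-7\right)^{2} + 3 \left(-7\right)}\right)^{2} = \left(-42 + 6 \left(-7\right) \frac{1}{21 - 49 - 21}\right)^{2} = \left(-42 + 6 \left(-7\right) \frac{1}{-49}\right)^{2} = \left(-42 + 6 \left(-7\right) \left(- \frac{1}{49}\right)\right)^{2} = \left(-42 + \frac{6}{7}\right)^{2} = \left(- \frac{288}{7}\right)^{2} = \frac{82944}{49}$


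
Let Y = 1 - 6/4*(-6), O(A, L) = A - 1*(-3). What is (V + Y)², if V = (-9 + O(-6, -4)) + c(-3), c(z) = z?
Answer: 25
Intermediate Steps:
O(A, L) = 3 + A (O(A, L) = A + 3 = 3 + A)
V = -15 (V = (-9 + (3 - 6)) - 3 = (-9 - 3) - 3 = -12 - 3 = -15)
Y = 10 (Y = 1 - 6*¼*(-6) = 1 - 3/2*(-6) = 1 + 9 = 10)
(V + Y)² = (-15 + 10)² = (-5)² = 25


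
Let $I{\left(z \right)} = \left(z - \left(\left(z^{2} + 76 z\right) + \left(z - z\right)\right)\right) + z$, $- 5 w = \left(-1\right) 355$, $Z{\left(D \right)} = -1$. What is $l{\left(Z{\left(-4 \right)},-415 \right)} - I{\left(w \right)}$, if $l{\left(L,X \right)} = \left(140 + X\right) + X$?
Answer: $9605$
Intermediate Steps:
$l{\left(L,X \right)} = 140 + 2 X$
$w = 71$ ($w = - \frac{\left(-1\right) 355}{5} = \left(- \frac{1}{5}\right) \left(-355\right) = 71$)
$I{\left(z \right)} = - z^{2} - 74 z$ ($I{\left(z \right)} = \left(z - \left(\left(z^{2} + 76 z\right) + 0\right)\right) + z = \left(z - \left(z^{2} + 76 z\right)\right) + z = \left(- z^{2} - 75 z\right) + z = - z^{2} - 74 z$)
$l{\left(Z{\left(-4 \right)},-415 \right)} - I{\left(w \right)} = \left(140 + 2 \left(-415\right)\right) - \left(-1\right) 71 \left(74 + 71\right) = \left(140 - 830\right) - \left(-1\right) 71 \cdot 145 = -690 - -10295 = -690 + 10295 = 9605$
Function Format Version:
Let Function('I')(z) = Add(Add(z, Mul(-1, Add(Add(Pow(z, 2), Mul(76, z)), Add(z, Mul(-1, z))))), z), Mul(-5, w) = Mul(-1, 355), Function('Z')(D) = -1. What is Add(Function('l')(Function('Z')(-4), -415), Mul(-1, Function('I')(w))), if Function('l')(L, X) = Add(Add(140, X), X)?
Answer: 9605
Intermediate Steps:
Function('l')(L, X) = Add(140, Mul(2, X))
w = 71 (w = Mul(Rational(-1, 5), Mul(-1, 355)) = Mul(Rational(-1, 5), -355) = 71)
Function('I')(z) = Add(Mul(-1, Pow(z, 2)), Mul(-74, z)) (Function('I')(z) = Add(Add(z, Mul(-1, Add(Add(Pow(z, 2), Mul(76, z)), 0))), z) = Add(Add(z, Mul(-1, Add(Pow(z, 2), Mul(76, z)))), z) = Add(Add(z, Add(Mul(-1, Pow(z, 2)), Mul(-76, z))), z) = Add(Add(Mul(-1, Pow(z, 2)), Mul(-75, z)), z) = Add(Mul(-1, Pow(z, 2)), Mul(-74, z)))
Add(Function('l')(Function('Z')(-4), -415), Mul(-1, Function('I')(w))) = Add(Add(140, Mul(2, -415)), Mul(-1, Mul(-1, 71, Add(74, 71)))) = Add(Add(140, -830), Mul(-1, Mul(-1, 71, 145))) = Add(-690, Mul(-1, -10295)) = Add(-690, 10295) = 9605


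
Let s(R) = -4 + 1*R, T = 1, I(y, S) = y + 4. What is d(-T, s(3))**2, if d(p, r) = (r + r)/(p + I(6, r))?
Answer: 4/81 ≈ 0.049383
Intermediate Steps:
I(y, S) = 4 + y
s(R) = -4 + R
d(p, r) = 2*r/(10 + p) (d(p, r) = (r + r)/(p + (4 + 6)) = (2*r)/(p + 10) = (2*r)/(10 + p) = 2*r/(10 + p))
d(-T, s(3))**2 = (2*(-4 + 3)/(10 - 1*1))**2 = (2*(-1)/(10 - 1))**2 = (2*(-1)/9)**2 = (2*(-1)*(1/9))**2 = (-2/9)**2 = 4/81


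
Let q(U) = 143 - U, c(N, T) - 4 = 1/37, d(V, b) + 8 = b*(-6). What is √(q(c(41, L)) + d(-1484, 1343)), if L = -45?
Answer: 10*I*√108521/37 ≈ 89.034*I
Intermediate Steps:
d(V, b) = -8 - 6*b (d(V, b) = -8 + b*(-6) = -8 - 6*b)
c(N, T) = 149/37 (c(N, T) = 4 + 1/37 = 149/37)
√(q(c(41, L)) + d(-1484, 1343)) = √((143 - 1*149/37) + (-8 - 6*1343)) = √((143 - 149/37) + (-8 - 8058)) = √(5142/37 - 8066) = √(-293300/37) = 10*I*√108521/37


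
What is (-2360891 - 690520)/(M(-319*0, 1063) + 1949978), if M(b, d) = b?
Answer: -3051411/1949978 ≈ -1.5648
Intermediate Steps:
(-2360891 - 690520)/(M(-319*0, 1063) + 1949978) = (-2360891 - 690520)/(-319*0 + 1949978) = -3051411/(0 + 1949978) = -3051411/1949978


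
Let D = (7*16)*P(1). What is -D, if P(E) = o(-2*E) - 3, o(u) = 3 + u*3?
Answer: 672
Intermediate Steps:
o(u) = 3 + 3*u
P(E) = -6*E (P(E) = (3 + 3*(-2*E)) - 3 = (3 - 6*E) - 3 = -6*E)
D = -672 (D = (7*16)*(-6*1) = 112*(-6) = -672)
-D = -1*(-672) = 672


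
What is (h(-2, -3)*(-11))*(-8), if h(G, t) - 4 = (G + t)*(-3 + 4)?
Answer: -88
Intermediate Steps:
h(G, t) = 4 + G + t (h(G, t) = 4 + (G + t)*(-3 + 4) = 4 + (G + t)*1 = 4 + (G + t) = 4 + G + t)
(h(-2, -3)*(-11))*(-8) = ((4 - 2 - 3)*(-11))*(-8) = -1*(-11)*(-8) = 11*(-8) = -88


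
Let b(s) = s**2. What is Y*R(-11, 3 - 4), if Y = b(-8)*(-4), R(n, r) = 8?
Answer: -2048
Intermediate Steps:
Y = -256 (Y = (-8)**2*(-4) = 64*(-4) = -256)
Y*R(-11, 3 - 4) = -256*8 = -2048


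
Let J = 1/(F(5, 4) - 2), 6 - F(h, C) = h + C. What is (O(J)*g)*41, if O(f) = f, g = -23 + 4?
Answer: 779/5 ≈ 155.80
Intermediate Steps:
F(h, C) = 6 - C - h (F(h, C) = 6 - (h + C) = 6 - (C + h) = 6 + (-C - h) = 6 - C - h)
g = -19
J = -1/5 (J = 1/((6 - 1*4 - 1*5) - 2) = 1/((6 - 4 - 5) - 2) = 1/(-3 - 2) = 1/(-5) = -1/5 ≈ -0.20000)
(O(J)*g)*41 = -1/5*(-19)*41 = (19/5)*41 = 779/5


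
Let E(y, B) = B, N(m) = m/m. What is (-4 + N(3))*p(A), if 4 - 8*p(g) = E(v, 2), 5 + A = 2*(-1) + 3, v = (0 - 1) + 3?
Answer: -¾ ≈ -0.75000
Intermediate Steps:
v = 2 (v = -1 + 3 = 2)
N(m) = 1
A = -4 (A = -5 + (2*(-1) + 3) = -5 + (-2 + 3) = -5 + 1 = -4)
p(g) = ¼ (p(g) = ½ - ⅛*2 = ½ - ¼ = ¼)
(-4 + N(3))*p(A) = (-4 + 1)*(¼) = -3*¼ = -¾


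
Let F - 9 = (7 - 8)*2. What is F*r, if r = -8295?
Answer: -58065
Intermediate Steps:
F = 7 (F = 9 + (7 - 8)*2 = 9 - 1*2 = 9 - 2 = 7)
F*r = 7*(-8295) = -58065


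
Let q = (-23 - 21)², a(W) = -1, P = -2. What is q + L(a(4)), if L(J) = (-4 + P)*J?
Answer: 1942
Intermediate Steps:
L(J) = -6*J (L(J) = (-4 - 2)*J = -6*J)
q = 1936 (q = (-44)² = 1936)
q + L(a(4)) = 1936 - 6*(-1) = 1936 + 6 = 1942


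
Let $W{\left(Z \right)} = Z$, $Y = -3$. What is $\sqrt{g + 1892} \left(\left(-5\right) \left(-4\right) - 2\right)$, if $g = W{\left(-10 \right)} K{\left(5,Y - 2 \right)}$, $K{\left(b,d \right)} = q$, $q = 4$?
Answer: $36 \sqrt{463} \approx 774.63$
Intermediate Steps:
$K{\left(b,d \right)} = 4$
$g = -40$ ($g = \left(-10\right) 4 = -40$)
$\sqrt{g + 1892} \left(\left(-5\right) \left(-4\right) - 2\right) = \sqrt{-40 + 1892} \left(\left(-5\right) \left(-4\right) - 2\right) = \sqrt{1852} \left(20 - 2\right) = 2 \sqrt{463} \cdot 18 = 36 \sqrt{463}$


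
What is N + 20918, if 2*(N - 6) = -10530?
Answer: 15659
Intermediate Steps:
N = -5259 (N = 6 + (½)*(-10530) = 6 - 5265 = -5259)
N + 20918 = -5259 + 20918 = 15659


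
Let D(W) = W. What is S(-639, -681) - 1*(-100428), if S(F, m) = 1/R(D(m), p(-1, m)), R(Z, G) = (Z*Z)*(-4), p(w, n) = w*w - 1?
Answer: 186298358831/1855044 ≈ 1.0043e+5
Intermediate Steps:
p(w, n) = -1 + w**2 (p(w, n) = w**2 - 1 = -1 + w**2)
R(Z, G) = -4*Z**2 (R(Z, G) = Z**2*(-4) = -4*Z**2)
S(F, m) = -1/(4*m**2) (S(F, m) = 1/(-4*m**2) = -1/(4*m**2))
S(-639, -681) - 1*(-100428) = -1/4/(-681)**2 - 1*(-100428) = -1/4*1/463761 + 100428 = -1/1855044 + 100428 = 186298358831/1855044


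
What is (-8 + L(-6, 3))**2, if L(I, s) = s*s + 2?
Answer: 9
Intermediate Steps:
L(I, s) = 2 + s**2 (L(I, s) = s**2 + 2 = 2 + s**2)
(-8 + L(-6, 3))**2 = (-8 + (2 + 3**2))**2 = (-8 + (2 + 9))**2 = (-8 + 11)**2 = 3**2 = 9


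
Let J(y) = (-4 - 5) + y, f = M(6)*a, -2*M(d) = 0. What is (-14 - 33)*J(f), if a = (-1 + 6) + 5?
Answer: 423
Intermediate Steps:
M(d) = 0 (M(d) = -1/2*0 = 0)
a = 10 (a = 5 + 5 = 10)
f = 0 (f = 0*10 = 0)
J(y) = -9 + y
(-14 - 33)*J(f) = (-14 - 33)*(-9 + 0) = -47*(-9) = 423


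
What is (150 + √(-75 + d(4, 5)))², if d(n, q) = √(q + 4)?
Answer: 22428 + 1800*I*√2 ≈ 22428.0 + 2545.6*I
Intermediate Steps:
d(n, q) = √(4 + q)
(150 + √(-75 + d(4, 5)))² = (150 + √(-75 + √(4 + 5)))² = (150 + √(-75 + √9))² = (150 + √(-75 + 3))² = (150 + √(-72))² = (150 + 6*I*√2)²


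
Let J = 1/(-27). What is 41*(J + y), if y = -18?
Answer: -19967/27 ≈ -739.52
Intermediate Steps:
J = -1/27 ≈ -0.037037
41*(J + y) = 41*(-1/27 - 18) = 41*(-487/27) = -19967/27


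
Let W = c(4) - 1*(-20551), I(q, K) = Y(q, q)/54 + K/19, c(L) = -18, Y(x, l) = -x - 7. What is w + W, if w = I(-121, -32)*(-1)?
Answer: 3511070/171 ≈ 20533.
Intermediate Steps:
Y(x, l) = -7 - x
I(q, K) = -7/54 - q/54 + K/19 (I(q, K) = (-7 - q)/54 + K/19 = (-7 - q)*(1/54) + K*(1/19) = (-7/54 - q/54) + K/19 = -7/54 - q/54 + K/19)
W = 20533 (W = -18 - 1*(-20551) = -18 + 20551 = 20533)
w = -73/171 (w = (-7/54 - 1/54*(-121) + (1/19)*(-32))*(-1) = (-7/54 + 121/54 - 32/19)*(-1) = (73/171)*(-1) = -73/171 ≈ -0.42690)
w + W = -73/171 + 20533 = 3511070/171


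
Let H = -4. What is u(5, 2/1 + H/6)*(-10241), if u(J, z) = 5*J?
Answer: -256025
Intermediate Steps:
u(5, 2/1 + H/6)*(-10241) = (5*5)*(-10241) = 25*(-10241) = -256025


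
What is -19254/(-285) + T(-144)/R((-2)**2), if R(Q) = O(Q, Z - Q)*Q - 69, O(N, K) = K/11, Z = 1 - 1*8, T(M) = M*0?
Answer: 6418/95 ≈ 67.558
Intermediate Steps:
T(M) = 0
Z = -7 (Z = 1 - 8 = -7)
O(N, K) = K/11 (O(N, K) = K*(1/11) = K/11)
R(Q) = -69 + Q*(-7/11 - Q/11) (R(Q) = ((-7 - Q)/11)*Q - 69 = (-7/11 - Q/11)*Q - 69 = Q*(-7/11 - Q/11) - 69 = -69 + Q*(-7/11 - Q/11))
-19254/(-285) + T(-144)/R((-2)**2) = -19254/(-285) + 0/(-69 - 1/11*(-2)**2*(7 + (-2)**2)) = -19254*(-1/285) + 0/(-69 - 1/11*4*(7 + 4)) = 6418/95 + 0/(-69 - 1/11*4*11) = 6418/95 + 0/(-69 - 4) = 6418/95 + 0/(-73) = 6418/95 + 0*(-1/73) = 6418/95 + 0 = 6418/95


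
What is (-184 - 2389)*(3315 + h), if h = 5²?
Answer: -8593820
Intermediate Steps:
h = 25
(-184 - 2389)*(3315 + h) = (-184 - 2389)*(3315 + 25) = -2573*3340 = -8593820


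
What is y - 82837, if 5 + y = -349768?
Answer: -432610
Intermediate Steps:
y = -349773 (y = -5 - 349768 = -349773)
y - 82837 = -349773 - 82837 = -432610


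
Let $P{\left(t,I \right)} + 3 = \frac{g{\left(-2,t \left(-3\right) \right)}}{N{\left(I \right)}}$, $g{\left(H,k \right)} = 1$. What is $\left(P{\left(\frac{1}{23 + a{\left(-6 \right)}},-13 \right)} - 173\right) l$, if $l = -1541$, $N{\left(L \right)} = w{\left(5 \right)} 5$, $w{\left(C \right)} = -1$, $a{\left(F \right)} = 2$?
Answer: $\frac{1357621}{5} \approx 2.7152 \cdot 10^{5}$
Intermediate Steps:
$N{\left(L \right)} = -5$ ($N{\left(L \right)} = \left(-1\right) 5 = -5$)
$P{\left(t,I \right)} = - \frac{16}{5}$ ($P{\left(t,I \right)} = -3 + 1 \frac{1}{-5} = -3 + 1 \left(- \frac{1}{5}\right) = -3 - \frac{1}{5} = - \frac{16}{5}$)
$\left(P{\left(\frac{1}{23 + a{\left(-6 \right)}},-13 \right)} - 173\right) l = \left(- \frac{16}{5} - 173\right) \left(-1541\right) = \left(- \frac{881}{5}\right) \left(-1541\right) = \frac{1357621}{5}$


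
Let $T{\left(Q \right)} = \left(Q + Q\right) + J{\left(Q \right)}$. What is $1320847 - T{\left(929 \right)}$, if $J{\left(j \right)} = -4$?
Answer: $1318993$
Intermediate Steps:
$T{\left(Q \right)} = -4 + 2 Q$ ($T{\left(Q \right)} = \left(Q + Q\right) - 4 = 2 Q - 4 = -4 + 2 Q$)
$1320847 - T{\left(929 \right)} = 1320847 - \left(-4 + 2 \cdot 929\right) = 1320847 - \left(-4 + 1858\right) = 1320847 - 1854 = 1318993$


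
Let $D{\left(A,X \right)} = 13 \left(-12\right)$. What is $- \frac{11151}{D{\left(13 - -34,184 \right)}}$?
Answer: $\frac{3717}{52} \approx 71.481$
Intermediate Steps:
$D{\left(A,X \right)} = -156$
$- \frac{11151}{D{\left(13 - -34,184 \right)}} = - \frac{11151}{-156} = \left(-11151\right) \left(- \frac{1}{156}\right) = \frac{3717}{52}$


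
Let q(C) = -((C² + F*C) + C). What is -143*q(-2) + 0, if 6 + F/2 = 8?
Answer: -858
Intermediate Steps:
F = 4 (F = -12 + 2*8 = -12 + 16 = 4)
q(C) = -C² - 5*C (q(C) = -((C² + 4*C) + C) = -(C² + 5*C) = -C² - 5*C)
-143*q(-2) + 0 = -(-143)*(-2)*(5 - 2) + 0 = -(-143)*(-2)*3 + 0 = -143*6 + 0 = -858 + 0 = -858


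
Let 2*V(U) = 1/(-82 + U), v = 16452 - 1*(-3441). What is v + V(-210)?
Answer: 11617511/584 ≈ 19893.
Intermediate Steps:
v = 19893 (v = 16452 + 3441 = 19893)
V(U) = 1/(2*(-82 + U))
v + V(-210) = 19893 + 1/(2*(-82 - 210)) = 19893 + (1/2)/(-292) = 19893 + (1/2)*(-1/292) = 19893 - 1/584 = 11617511/584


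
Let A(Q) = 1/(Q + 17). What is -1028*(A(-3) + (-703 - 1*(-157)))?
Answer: 3928502/7 ≈ 5.6122e+5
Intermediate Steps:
A(Q) = 1/(17 + Q)
-1028*(A(-3) + (-703 - 1*(-157))) = -1028*(1/(17 - 3) + (-703 - 1*(-157))) = -1028*(1/14 + (-703 + 157)) = -1028*(1/14 - 546) = -1028*(-7643/14) = 3928502/7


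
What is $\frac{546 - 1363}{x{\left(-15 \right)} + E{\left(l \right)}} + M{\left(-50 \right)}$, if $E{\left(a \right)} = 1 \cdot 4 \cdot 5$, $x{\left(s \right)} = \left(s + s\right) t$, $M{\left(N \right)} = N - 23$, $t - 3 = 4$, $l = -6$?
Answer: $- \frac{687}{10} \approx -68.7$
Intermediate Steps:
$t = 7$ ($t = 3 + 4 = 7$)
$M{\left(N \right)} = -23 + N$ ($M{\left(N \right)} = N - 23 = -23 + N$)
$x{\left(s \right)} = 14 s$ ($x{\left(s \right)} = \left(s + s\right) 7 = 2 s 7 = 14 s$)
$E{\left(a \right)} = 20$ ($E{\left(a \right)} = 4 \cdot 5 = 20$)
$\frac{546 - 1363}{x{\left(-15 \right)} + E{\left(l \right)}} + M{\left(-50 \right)} = \frac{546 - 1363}{14 \left(-15\right) + 20} - 73 = - \frac{817}{-210 + 20} - 73 = - \frac{817}{-190} - 73 = \left(-817\right) \left(- \frac{1}{190}\right) - 73 = \frac{43}{10} - 73 = - \frac{687}{10}$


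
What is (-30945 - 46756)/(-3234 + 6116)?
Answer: -77701/2882 ≈ -26.961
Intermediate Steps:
(-30945 - 46756)/(-3234 + 6116) = -77701/2882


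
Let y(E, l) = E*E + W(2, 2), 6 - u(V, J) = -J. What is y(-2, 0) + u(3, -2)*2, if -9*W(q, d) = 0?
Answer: 12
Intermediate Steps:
W(q, d) = 0 (W(q, d) = -⅑*0 = 0)
u(V, J) = 6 + J (u(V, J) = 6 - (-1)*J = 6 + J)
y(E, l) = E² (y(E, l) = E*E + 0 = E² + 0 = E²)
y(-2, 0) + u(3, -2)*2 = (-2)² + (6 - 2)*2 = 4 + 4*2 = 4 + 8 = 12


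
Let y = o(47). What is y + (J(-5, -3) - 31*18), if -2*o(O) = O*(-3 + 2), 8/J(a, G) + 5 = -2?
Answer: -7499/14 ≈ -535.64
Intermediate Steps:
J(a, G) = -8/7 (J(a, G) = 8/(-5 - 2) = 8/(-7) = 8*(-⅐) = -8/7)
o(O) = O/2 (o(O) = -O*(-3 + 2)/2 = -O*(-1)/2 = -(-1)*O/2 = O/2)
y = 47/2 (y = (½)*47 = 47/2 ≈ 23.500)
y + (J(-5, -3) - 31*18) = 47/2 + (-8/7 - 31*18) = 47/2 + (-8/7 - 558) = 47/2 - 3914/7 = -7499/14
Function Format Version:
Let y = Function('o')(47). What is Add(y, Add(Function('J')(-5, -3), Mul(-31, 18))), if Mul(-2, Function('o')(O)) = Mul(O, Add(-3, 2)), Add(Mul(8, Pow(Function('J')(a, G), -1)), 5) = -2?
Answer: Rational(-7499, 14) ≈ -535.64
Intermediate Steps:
Function('J')(a, G) = Rational(-8, 7) (Function('J')(a, G) = Mul(8, Pow(Add(-5, -2), -1)) = Mul(8, Pow(-7, -1)) = Mul(8, Rational(-1, 7)) = Rational(-8, 7))
Function('o')(O) = Mul(Rational(1, 2), O) (Function('o')(O) = Mul(Rational(-1, 2), Mul(O, Add(-3, 2))) = Mul(Rational(-1, 2), Mul(O, -1)) = Mul(Rational(-1, 2), Mul(-1, O)) = Mul(Rational(1, 2), O))
y = Rational(47, 2) (y = Mul(Rational(1, 2), 47) = Rational(47, 2) ≈ 23.500)
Add(y, Add(Function('J')(-5, -3), Mul(-31, 18))) = Add(Rational(47, 2), Add(Rational(-8, 7), Mul(-31, 18))) = Add(Rational(47, 2), Add(Rational(-8, 7), -558)) = Add(Rational(47, 2), Rational(-3914, 7)) = Rational(-7499, 14)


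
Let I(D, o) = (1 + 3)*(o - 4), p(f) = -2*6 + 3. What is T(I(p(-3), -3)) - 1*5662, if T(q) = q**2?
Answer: -4878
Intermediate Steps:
p(f) = -9 (p(f) = -12 + 3 = -9)
I(D, o) = -16 + 4*o (I(D, o) = 4*(-4 + o) = -16 + 4*o)
T(I(p(-3), -3)) - 1*5662 = (-16 + 4*(-3))**2 - 1*5662 = (-16 - 12)**2 - 5662 = (-28)**2 - 5662 = 784 - 5662 = -4878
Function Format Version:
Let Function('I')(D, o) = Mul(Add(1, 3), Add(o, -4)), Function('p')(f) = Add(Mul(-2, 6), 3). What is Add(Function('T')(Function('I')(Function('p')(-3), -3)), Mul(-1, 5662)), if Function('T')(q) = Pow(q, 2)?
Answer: -4878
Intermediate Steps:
Function('p')(f) = -9 (Function('p')(f) = Add(-12, 3) = -9)
Function('I')(D, o) = Add(-16, Mul(4, o)) (Function('I')(D, o) = Mul(4, Add(-4, o)) = Add(-16, Mul(4, o)))
Add(Function('T')(Function('I')(Function('p')(-3), -3)), Mul(-1, 5662)) = Add(Pow(Add(-16, Mul(4, -3)), 2), Mul(-1, 5662)) = Add(Pow(Add(-16, -12), 2), -5662) = Add(Pow(-28, 2), -5662) = Add(784, -5662) = -4878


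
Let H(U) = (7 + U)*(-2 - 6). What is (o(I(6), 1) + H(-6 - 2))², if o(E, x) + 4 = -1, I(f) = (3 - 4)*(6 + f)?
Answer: 9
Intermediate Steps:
H(U) = -56 - 8*U (H(U) = (7 + U)*(-8) = -56 - 8*U)
I(f) = -6 - f (I(f) = -(6 + f) = -6 - f)
o(E, x) = -5 (o(E, x) = -4 - 1 = -5)
(o(I(6), 1) + H(-6 - 2))² = (-5 + (-56 - 8*(-6 - 2)))² = (-5 + (-56 - 8*(-8)))² = (-5 + (-56 + 64))² = (-5 + 8)² = 3² = 9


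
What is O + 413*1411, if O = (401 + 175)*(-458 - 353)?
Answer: 115607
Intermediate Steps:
O = -467136 (O = 576*(-811) = -467136)
O + 413*1411 = -467136 + 413*1411 = -467136 + 582743 = 115607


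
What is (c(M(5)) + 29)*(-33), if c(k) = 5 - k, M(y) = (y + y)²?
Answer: 2178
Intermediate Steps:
M(y) = 4*y² (M(y) = (2*y)² = 4*y²)
(c(M(5)) + 29)*(-33) = ((5 - 4*5²) + 29)*(-33) = ((5 - 4*25) + 29)*(-33) = ((5 - 1*100) + 29)*(-33) = ((5 - 100) + 29)*(-33) = (-95 + 29)*(-33) = -66*(-33) = 2178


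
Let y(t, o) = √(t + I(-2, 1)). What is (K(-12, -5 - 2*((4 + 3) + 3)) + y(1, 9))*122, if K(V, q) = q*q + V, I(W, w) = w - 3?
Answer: 74786 + 122*I ≈ 74786.0 + 122.0*I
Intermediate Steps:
I(W, w) = -3 + w
K(V, q) = V + q² (K(V, q) = q² + V = V + q²)
y(t, o) = √(-2 + t) (y(t, o) = √(t + (-3 + 1)) = √(t - 2) = √(-2 + t))
(K(-12, -5 - 2*((4 + 3) + 3)) + y(1, 9))*122 = ((-12 + (-5 - 2*((4 + 3) + 3))²) + √(-2 + 1))*122 = ((-12 + (-5 - 2*(7 + 3))²) + √(-1))*122 = ((-12 + (-5 - 2*10)²) + I)*122 = ((-12 + (-5 - 20)²) + I)*122 = ((-12 + (-25)²) + I)*122 = ((-12 + 625) + I)*122 = (613 + I)*122 = 74786 + 122*I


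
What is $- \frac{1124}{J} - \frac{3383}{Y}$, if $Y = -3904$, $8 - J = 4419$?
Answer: $\frac{19310509}{17220544} \approx 1.1214$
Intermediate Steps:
$J = -4411$ ($J = 8 - 4419 = -4411$)
$- \frac{1124}{J} - \frac{3383}{Y} = - \frac{1124}{-4411} - \frac{3383}{-3904} = \left(-1124\right) \left(- \frac{1}{4411}\right) - - \frac{3383}{3904} = \frac{1124}{4411} + \frac{3383}{3904} = \frac{19310509}{17220544}$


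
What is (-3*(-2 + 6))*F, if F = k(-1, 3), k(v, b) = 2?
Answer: -24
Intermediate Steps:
F = 2
(-3*(-2 + 6))*F = -3*(-2 + 6)*2 = -3*4*2 = -12*2 = -24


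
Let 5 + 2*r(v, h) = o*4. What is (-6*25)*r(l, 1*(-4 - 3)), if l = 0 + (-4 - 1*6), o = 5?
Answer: -1125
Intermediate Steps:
l = -10 (l = 0 + (-4 - 6) = 0 - 10 = -10)
r(v, h) = 15/2 (r(v, h) = -5/2 + (5*4)/2 = -5/2 + (½)*20 = -5/2 + 10 = 15/2)
(-6*25)*r(l, 1*(-4 - 3)) = -6*25*(15/2) = -150*15/2 = -1125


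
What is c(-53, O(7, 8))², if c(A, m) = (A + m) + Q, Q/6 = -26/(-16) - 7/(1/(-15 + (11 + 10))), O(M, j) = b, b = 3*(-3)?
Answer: 1481089/16 ≈ 92568.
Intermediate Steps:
b = -9
O(M, j) = -9
Q = -969/4 (Q = 6*(-26/(-16) - 7/(1/(-15 + (11 + 10)))) = 6*(-26*(-1/16) - 7/(1/(-15 + 21))) = 6*(13/8 - 7/(1/6)) = 6*(13/8 - 7/⅙) = 6*(13/8 - 7*6) = 6*(13/8 - 42) = 6*(-323/8) = -969/4 ≈ -242.25)
c(A, m) = -969/4 + A + m (c(A, m) = (A + m) - 969/4 = -969/4 + A + m)
c(-53, O(7, 8))² = (-969/4 - 53 - 9)² = (-1217/4)² = 1481089/16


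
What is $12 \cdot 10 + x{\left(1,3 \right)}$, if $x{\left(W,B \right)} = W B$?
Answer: $123$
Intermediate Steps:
$x{\left(W,B \right)} = B W$
$12 \cdot 10 + x{\left(1,3 \right)} = 12 \cdot 10 + 3 \cdot 1 = 120 + 3 = 123$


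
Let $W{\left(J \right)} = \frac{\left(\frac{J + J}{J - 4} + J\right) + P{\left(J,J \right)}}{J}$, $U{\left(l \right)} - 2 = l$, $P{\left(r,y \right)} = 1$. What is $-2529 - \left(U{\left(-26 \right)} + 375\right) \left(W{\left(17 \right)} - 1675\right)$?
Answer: $\frac{9944496}{17} \approx 5.8497 \cdot 10^{5}$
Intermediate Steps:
$U{\left(l \right)} = 2 + l$
$W{\left(J \right)} = \frac{1 + J + \frac{2 J}{-4 + J}}{J}$ ($W{\left(J \right)} = \frac{\left(\frac{J + J}{J - 4} + J\right) + 1}{J} = \frac{\left(\frac{2 J}{-4 + J} + J\right) + 1}{J} = \frac{\left(J + \frac{2 J}{-4 + J}\right) + 1}{J} = \frac{1 + J + \frac{2 J}{-4 + J}}{J}$)
$-2529 - \left(U{\left(-26 \right)} + 375\right) \left(W{\left(17 \right)} - 1675\right) = -2529 - \left(\left(2 - 26\right) + 375\right) \left(\frac{-4 + 17^{2} - 17}{17 \left(-4 + 17\right)} - 1675\right) = -2529 - \left(-24 + 375\right) \left(\frac{-4 + 289 - 17}{17 \cdot 13} - 1675\right) = -2529 - 351 \left(\frac{1}{17} \cdot \frac{1}{13} \cdot 268 - 1675\right) = -2529 - 351 \left(\frac{268}{221} - 1675\right) = -2529 - 351 \left(- \frac{369907}{221}\right) = -2529 - - \frac{9987489}{17} = -2529 + \frac{9987489}{17} = \frac{9944496}{17}$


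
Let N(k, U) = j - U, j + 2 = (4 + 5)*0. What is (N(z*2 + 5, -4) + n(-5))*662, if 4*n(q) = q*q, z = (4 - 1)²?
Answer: 10923/2 ≈ 5461.5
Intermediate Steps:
z = 9 (z = 3² = 9)
j = -2 (j = -2 + (4 + 5)*0 = -2 + 9*0 = -2 + 0 = -2)
n(q) = q²/4 (n(q) = (q*q)/4 = q²/4)
N(k, U) = -2 - U
(N(z*2 + 5, -4) + n(-5))*662 = ((-2 - 1*(-4)) + (¼)*(-5)²)*662 = ((-2 + 4) + (¼)*25)*662 = (2 + 25/4)*662 = (33/4)*662 = 10923/2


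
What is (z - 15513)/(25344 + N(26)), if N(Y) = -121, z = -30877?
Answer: -46390/25223 ≈ -1.8392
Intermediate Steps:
(z - 15513)/(25344 + N(26)) = (-30877 - 15513)/(25344 - 121) = -46390/25223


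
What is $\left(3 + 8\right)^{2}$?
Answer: $121$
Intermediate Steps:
$\left(3 + 8\right)^{2} = 11^{2} = 121$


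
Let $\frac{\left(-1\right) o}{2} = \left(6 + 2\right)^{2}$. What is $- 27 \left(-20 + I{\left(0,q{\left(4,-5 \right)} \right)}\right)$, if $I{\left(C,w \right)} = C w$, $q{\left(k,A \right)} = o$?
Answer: $540$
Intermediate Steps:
$o = -128$ ($o = - 2 \left(6 + 2\right)^{2} = - 2 \cdot 8^{2} = \left(-2\right) 64 = -128$)
$q{\left(k,A \right)} = -128$
$- 27 \left(-20 + I{\left(0,q{\left(4,-5 \right)} \right)}\right) = - 27 \left(-20 + 0 \left(-128\right)\right) = - 27 \left(-20 + 0\right) = \left(-27\right) \left(-20\right) = 540$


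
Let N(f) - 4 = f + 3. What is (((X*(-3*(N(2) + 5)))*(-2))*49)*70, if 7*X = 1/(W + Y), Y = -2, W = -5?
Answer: -5880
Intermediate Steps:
N(f) = 7 + f (N(f) = 4 + (f + 3) = 4 + (3 + f) = 7 + f)
X = -1/49 (X = 1/(7*(-5 - 2)) = (⅐)/(-7) = (⅐)*(-⅐) = -1/49 ≈ -0.020408)
(((X*(-3*(N(2) + 5)))*(-2))*49)*70 = ((-(-3)*((7 + 2) + 5)/49*(-2))*49)*70 = ((-(-3)*(9 + 5)/49*(-2))*49)*70 = ((-(-3)*14/49*(-2))*49)*70 = ((-1/49*(-42)*(-2))*49)*70 = (((6/7)*(-2))*49)*70 = -12/7*49*70 = -84*70 = -5880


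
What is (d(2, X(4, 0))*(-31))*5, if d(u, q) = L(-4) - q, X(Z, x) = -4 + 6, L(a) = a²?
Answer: -2170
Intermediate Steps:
X(Z, x) = 2
d(u, q) = 16 - q (d(u, q) = (-4)² - q = 16 - q)
(d(2, X(4, 0))*(-31))*5 = ((16 - 1*2)*(-31))*5 = ((16 - 2)*(-31))*5 = (14*(-31))*5 = -434*5 = -2170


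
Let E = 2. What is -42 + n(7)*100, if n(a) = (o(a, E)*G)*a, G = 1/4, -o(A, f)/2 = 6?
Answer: -2142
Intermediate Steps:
o(A, f) = -12 (o(A, f) = -2*6 = -12)
G = ¼ ≈ 0.25000
n(a) = -3*a (n(a) = (-12*¼)*a = -3*a)
-42 + n(7)*100 = -42 - 3*7*100 = -42 - 21*100 = -42 - 2100 = -2142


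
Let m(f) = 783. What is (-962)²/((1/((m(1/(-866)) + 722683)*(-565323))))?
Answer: -378499164238615992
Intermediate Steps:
(-962)²/((1/((m(1/(-866)) + 722683)*(-565323)))) = (-962)²/((1/((783 + 722683)*(-565323)))) = 925444/((-1/565323/723466)) = 925444/(((1/723466)*(-1/565323))) = 925444/(-1/408991969518) = 925444*(-408991969518) = -378499164238615992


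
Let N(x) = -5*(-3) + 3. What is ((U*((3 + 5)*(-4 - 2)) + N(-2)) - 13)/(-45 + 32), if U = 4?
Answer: 187/13 ≈ 14.385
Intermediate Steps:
N(x) = 18 (N(x) = 15 + 3 = 18)
((U*((3 + 5)*(-4 - 2)) + N(-2)) - 13)/(-45 + 32) = ((4*((3 + 5)*(-4 - 2)) + 18) - 13)/(-45 + 32) = ((4*(8*(-6)) + 18) - 13)/(-13) = ((4*(-48) + 18) - 13)*(-1/13) = ((-192 + 18) - 13)*(-1/13) = (-174 - 13)*(-1/13) = -187*(-1/13) = 187/13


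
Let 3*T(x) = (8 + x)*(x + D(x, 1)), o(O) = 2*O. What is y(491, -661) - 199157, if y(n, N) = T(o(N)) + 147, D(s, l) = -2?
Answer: 380902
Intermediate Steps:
T(x) = (-2 + x)*(8 + x)/3 (T(x) = ((8 + x)*(x - 2))/3 = ((8 + x)*(-2 + x))/3 = ((-2 + x)*(8 + x))/3 = (-2 + x)*(8 + x)/3)
y(n, N) = 425/3 + 4*N + 4*N²/3 (y(n, N) = (-16/3 + 2*(2*N) + (2*N)²/3) + 147 = (-16/3 + 4*N + (4*N²)/3) + 147 = (-16/3 + 4*N + 4*N²/3) + 147 = 425/3 + 4*N + 4*N²/3)
y(491, -661) - 199157 = (425/3 + 4*(-661) + (4/3)*(-661)²) - 199157 = (425/3 - 2644 + (4/3)*436921) - 199157 = (425/3 - 2644 + 1747684/3) - 199157 = 580059 - 199157 = 380902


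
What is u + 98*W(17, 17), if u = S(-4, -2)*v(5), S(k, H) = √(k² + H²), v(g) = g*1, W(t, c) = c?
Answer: 1666 + 10*√5 ≈ 1688.4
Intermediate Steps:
v(g) = g
S(k, H) = √(H² + k²)
u = 10*√5 (u = √((-2)² + (-4)²)*5 = √(4 + 16)*5 = √20*5 = (2*√5)*5 = 10*√5 ≈ 22.361)
u + 98*W(17, 17) = 10*√5 + 98*17 = 10*√5 + 1666 = 1666 + 10*√5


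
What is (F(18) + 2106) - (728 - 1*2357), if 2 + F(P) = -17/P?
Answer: 67177/18 ≈ 3732.1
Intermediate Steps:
F(P) = -2 - 17/P
(F(18) + 2106) - (728 - 1*2357) = ((-2 - 17/18) + 2106) - (728 - 1*2357) = ((-2 - 17*1/18) + 2106) - (728 - 2357) = ((-2 - 17/18) + 2106) - 1*(-1629) = (-53/18 + 2106) + 1629 = 37855/18 + 1629 = 67177/18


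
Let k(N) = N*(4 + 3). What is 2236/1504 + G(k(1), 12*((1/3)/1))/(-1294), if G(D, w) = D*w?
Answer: 356409/243272 ≈ 1.4651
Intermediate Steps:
k(N) = 7*N (k(N) = N*7 = 7*N)
2236/1504 + G(k(1), 12*((1/3)/1))/(-1294) = 2236/1504 + ((7*1)*(12*((1/3)/1)))/(-1294) = 2236*(1/1504) + (7*(12*((1*(1/3))*1)))*(-1/1294) = 559/376 + (7*(12*((1/3)*1)))*(-1/1294) = 559/376 + (7*(12*(1/3)))*(-1/1294) = 559/376 + (7*4)*(-1/1294) = 559/376 + 28*(-1/1294) = 559/376 - 14/647 = 356409/243272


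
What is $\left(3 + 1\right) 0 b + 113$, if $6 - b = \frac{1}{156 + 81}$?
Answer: $113$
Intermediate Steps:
$b = \frac{1421}{237}$ ($b = 6 - \frac{1}{156 + 81} = 6 - \frac{1}{237} = \frac{1421}{237} \approx 5.9958$)
$\left(3 + 1\right) 0 b + 113 = \left(3 + 1\right) 0 \cdot \frac{1421}{237} + 113 = 4 \cdot 0 \cdot \frac{1421}{237} + 113 = 0 \cdot \frac{1421}{237} + 113 = 0 + 113 = 113$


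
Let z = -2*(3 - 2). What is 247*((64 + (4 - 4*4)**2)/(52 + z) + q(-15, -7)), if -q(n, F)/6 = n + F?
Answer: 840788/25 ≈ 33632.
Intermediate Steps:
z = -2 (z = -2*1 = -2)
q(n, F) = -6*F - 6*n (q(n, F) = -6*(n + F) = -6*(F + n) = -6*F - 6*n)
247*((64 + (4 - 4*4)**2)/(52 + z) + q(-15, -7)) = 247*((64 + (4 - 4*4)**2)/(52 - 2) + (-6*(-7) - 6*(-15))) = 247*((64 + (4 - 16)**2)/50 + (42 + 90)) = 247*((64 + (-12)**2)*(1/50) + 132) = 247*((64 + 144)*(1/50) + 132) = 247*(208*(1/50) + 132) = 247*(104/25 + 132) = 247*(3404/25) = 840788/25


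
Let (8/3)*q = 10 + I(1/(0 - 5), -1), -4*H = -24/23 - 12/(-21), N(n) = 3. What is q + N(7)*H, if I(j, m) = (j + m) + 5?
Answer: 35607/6440 ≈ 5.5290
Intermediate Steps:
H = 19/161 (H = -(-24/23 - 12/(-21))/4 = -(-24*1/23 - 12*(-1/21))/4 = -(-24/23 + 4/7)/4 = -1/4*(-76/161) = 19/161 ≈ 0.11801)
I(j, m) = 5 + j + m
q = 207/40 (q = 3*(10 + (5 + 1/(0 - 5) - 1))/8 = 3*(10 + (5 + 1/(-5) - 1))/8 = 3*(10 + (5 - 1/5 - 1))/8 = 3*(10 + 19/5)/8 = (3/8)*(69/5) = 207/40 ≈ 5.1750)
q + N(7)*H = 207/40 + 3*(19/161) = 207/40 + 57/161 = 35607/6440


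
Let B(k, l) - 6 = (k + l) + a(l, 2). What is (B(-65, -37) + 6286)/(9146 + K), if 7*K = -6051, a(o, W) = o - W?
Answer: 43057/57971 ≈ 0.74273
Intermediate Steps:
K = -6051/7 (K = (1/7)*(-6051) = -6051/7 ≈ -864.43)
B(k, l) = 4 + k + 2*l (B(k, l) = 6 + ((k + l) + (l - 1*2)) = 6 + ((k + l) + (l - 2)) = 6 + ((k + l) + (-2 + l)) = 6 + (-2 + k + 2*l) = 4 + k + 2*l)
(B(-65, -37) + 6286)/(9146 + K) = ((4 - 65 + 2*(-37)) + 6286)/(9146 - 6051/7) = ((4 - 65 - 74) + 6286)/(57971/7) = (-135 + 6286)*(7/57971) = 6151*(7/57971) = 43057/57971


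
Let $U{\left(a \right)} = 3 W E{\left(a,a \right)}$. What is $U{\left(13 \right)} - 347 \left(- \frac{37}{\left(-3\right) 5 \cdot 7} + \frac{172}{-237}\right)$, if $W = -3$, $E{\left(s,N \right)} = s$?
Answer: $\frac{104144}{8295} \approx 12.555$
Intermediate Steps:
$U{\left(a \right)} = - 9 a$ ($U{\left(a \right)} = 3 \left(-3\right) a = - 9 a$)
$U{\left(13 \right)} - 347 \left(- \frac{37}{\left(-3\right) 5 \cdot 7} + \frac{172}{-237}\right) = \left(-9\right) 13 - 347 \left(- \frac{37}{\left(-3\right) 5 \cdot 7} + \frac{172}{-237}\right) = -117 - 347 \left(- \frac{37}{\left(-15\right) 7} + 172 \left(- \frac{1}{237}\right)\right) = -117 - 347 \left(- \frac{37}{-105} - \frac{172}{237}\right) = -117 - 347 \left(\left(-37\right) \left(- \frac{1}{105}\right) - \frac{172}{237}\right) = -117 - 347 \left(\frac{37}{105} - \frac{172}{237}\right) = -117 - - \frac{1074659}{8295} = -117 + \frac{1074659}{8295} = \frac{104144}{8295}$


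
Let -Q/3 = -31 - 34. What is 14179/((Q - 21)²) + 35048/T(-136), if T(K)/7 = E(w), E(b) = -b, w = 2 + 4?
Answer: -176752955/211932 ≈ -834.01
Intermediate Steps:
Q = 195 (Q = -3*(-31 - 34) = -3*(-65) = 195)
w = 6
T(K) = -42 (T(K) = 7*(-1*6) = 7*(-6) = -42)
14179/((Q - 21)²) + 35048/T(-136) = 14179/((195 - 21)²) + 35048/(-42) = 14179/(174²) + 35048*(-1/42) = 14179/30276 - 17524/21 = -176752955/211932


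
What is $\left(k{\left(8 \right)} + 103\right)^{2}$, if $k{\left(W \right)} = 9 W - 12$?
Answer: $26569$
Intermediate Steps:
$k{\left(W \right)} = -12 + 9 W$
$\left(k{\left(8 \right)} + 103\right)^{2} = \left(\left(-12 + 9 \cdot 8\right) + 103\right)^{2} = \left(\left(-12 + 72\right) + 103\right)^{2} = \left(60 + 103\right)^{2} = 163^{2} = 26569$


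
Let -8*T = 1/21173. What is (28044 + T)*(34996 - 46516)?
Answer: -6840295048800/21173 ≈ -3.2307e+8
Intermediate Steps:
T = -1/169384 (T = -⅛/21173 = -⅛*1/21173 = -1/169384 ≈ -5.9037e-6)
(28044 + T)*(34996 - 46516) = (28044 - 1/169384)*(34996 - 46516) = (4750204895/169384)*(-11520) = -6840295048800/21173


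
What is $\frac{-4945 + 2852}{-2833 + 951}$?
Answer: $\frac{2093}{1882} \approx 1.1121$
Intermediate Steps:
$\frac{-4945 + 2852}{-2833 + 951} = - \frac{2093}{-1882} = \left(-2093\right) \left(- \frac{1}{1882}\right) = \frac{2093}{1882}$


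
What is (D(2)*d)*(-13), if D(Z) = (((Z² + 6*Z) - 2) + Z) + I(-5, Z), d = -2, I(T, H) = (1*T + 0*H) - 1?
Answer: 260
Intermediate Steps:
I(T, H) = -1 + T (I(T, H) = (T + 0) - 1 = T - 1 = -1 + T)
D(Z) = -8 + Z² + 7*Z (D(Z) = (((Z² + 6*Z) - 2) + Z) + (-1 - 5) = ((-2 + Z² + 6*Z) + Z) - 6 = (-2 + Z² + 7*Z) - 6 = -8 + Z² + 7*Z)
(D(2)*d)*(-13) = ((-8 + 2² + 7*2)*(-2))*(-13) = ((-8 + 4 + 14)*(-2))*(-13) = (10*(-2))*(-13) = -20*(-13) = 260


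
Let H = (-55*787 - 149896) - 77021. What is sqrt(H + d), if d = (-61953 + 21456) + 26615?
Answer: 2*I*sqrt(71021) ≈ 533.0*I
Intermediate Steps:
d = -13882 (d = -40497 + 26615 = -13882)
H = -270202 (H = (-43285 - 149896) - 77021 = -193181 - 77021 = -270202)
sqrt(H + d) = sqrt(-270202 - 13882) = sqrt(-284084) = 2*I*sqrt(71021)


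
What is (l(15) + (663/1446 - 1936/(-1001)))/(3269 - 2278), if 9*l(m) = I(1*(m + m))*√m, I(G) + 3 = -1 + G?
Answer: 104943/43467242 + 26*√15/8919 ≈ 0.013705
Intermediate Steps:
I(G) = -4 + G (I(G) = -3 + (-1 + G) = -4 + G)
l(m) = √m*(-4 + 2*m)/9 (l(m) = ((-4 + 1*(m + m))*√m)/9 = ((-4 + 1*(2*m))*√m)/9 = ((-4 + 2*m)*√m)/9 = (√m*(-4 + 2*m))/9 = √m*(-4 + 2*m)/9)
(l(15) + (663/1446 - 1936/(-1001)))/(3269 - 2278) = (2*√15*(-2 + 15)/9 + (663/1446 - 1936/(-1001)))/(3269 - 2278) = ((2/9)*√15*13 + (663*(1/1446) - 1936*(-1/1001)))/991 = (26*√15/9 + (221/482 + 176/91))*(1/991) = (26*√15/9 + 104943/43862)*(1/991) = (104943/43862 + 26*√15/9)*(1/991) = 104943/43467242 + 26*√15/8919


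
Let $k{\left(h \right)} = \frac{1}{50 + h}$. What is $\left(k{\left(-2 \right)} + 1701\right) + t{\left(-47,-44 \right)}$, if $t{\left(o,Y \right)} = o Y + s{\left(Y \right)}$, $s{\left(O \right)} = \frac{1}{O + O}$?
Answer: $\frac{1990037}{528} \approx 3769.0$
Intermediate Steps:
$s{\left(O \right)} = \frac{1}{2 O}$
$t{\left(o,Y \right)} = \frac{1}{2 Y} + Y o$ ($t{\left(o,Y \right)} = o Y + \frac{1}{2 Y} = Y o + \frac{1}{2 Y} = \frac{1}{2 Y} + Y o$)
$\left(k{\left(-2 \right)} + 1701\right) + t{\left(-47,-44 \right)} = \left(\frac{1}{50 - 2} + 1701\right) + \left(\frac{1}{2 \left(-44\right)} - -2068\right) = \left(\frac{1}{48} + 1701\right) + \left(\frac{1}{2} \left(- \frac{1}{44}\right) + 2068\right) = \left(\frac{1}{48} + 1701\right) + \left(- \frac{1}{88} + 2068\right) = \frac{81649}{48} + \frac{181983}{88} = \frac{1990037}{528}$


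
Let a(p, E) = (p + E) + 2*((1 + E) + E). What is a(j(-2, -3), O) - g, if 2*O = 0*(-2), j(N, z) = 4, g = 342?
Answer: -336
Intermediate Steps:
O = 0 (O = (0*(-2))/2 = (½)*0 = 0)
a(p, E) = 2 + p + 5*E (a(p, E) = (E + p) + 2*(1 + 2*E) = (E + p) + (2 + 4*E) = 2 + p + 5*E)
a(j(-2, -3), O) - g = (2 + 4 + 5*0) - 1*342 = (2 + 4 + 0) - 342 = 6 - 342 = -336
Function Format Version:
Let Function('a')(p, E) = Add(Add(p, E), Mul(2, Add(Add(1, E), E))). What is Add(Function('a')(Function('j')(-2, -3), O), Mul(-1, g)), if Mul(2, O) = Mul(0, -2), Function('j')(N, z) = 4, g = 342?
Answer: -336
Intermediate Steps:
O = 0 (O = Mul(Rational(1, 2), Mul(0, -2)) = Mul(Rational(1, 2), 0) = 0)
Function('a')(p, E) = Add(2, p, Mul(5, E)) (Function('a')(p, E) = Add(Add(E, p), Mul(2, Add(1, Mul(2, E)))) = Add(Add(E, p), Add(2, Mul(4, E))) = Add(2, p, Mul(5, E)))
Add(Function('a')(Function('j')(-2, -3), O), Mul(-1, g)) = Add(Add(2, 4, Mul(5, 0)), Mul(-1, 342)) = Add(Add(2, 4, 0), -342) = Add(6, -342) = -336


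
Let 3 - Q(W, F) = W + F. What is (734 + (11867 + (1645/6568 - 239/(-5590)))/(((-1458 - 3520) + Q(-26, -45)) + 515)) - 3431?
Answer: -217518733822651/80571330840 ≈ -2699.7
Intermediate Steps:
Q(W, F) = 3 - F - W (Q(W, F) = 3 - (W + F) = 3 - (F + W) = 3 + (-F - W) = 3 - F - W)
(734 + (11867 + (1645/6568 - 239/(-5590)))/(((-1458 - 3520) + Q(-26, -45)) + 515)) - 3431 = (734 + (11867 + (1645/6568 - 239/(-5590)))/(((-1458 - 3520) + (3 - 1*(-45) - 1*(-26))) + 515)) - 3431 = (734 + (11867 + (1645*(1/6568) - 239*(-1/5590)))/((-4978 + (3 + 45 + 26)) + 515)) - 3431 = (734 + (11867 + (1645/6568 + 239/5590))/((-4978 + 74) + 515)) - 3431 = (734 + (11867 + 5382651/18357560)/(-4904 + 515)) - 3431 = (734 + (217854547171/18357560)/(-4389)) - 3431 = (734 + (217854547171/18357560)*(-1/4389)) - 3431 = (734 - 217854547171/80571330840) - 3431 = 58921502289389/80571330840 - 3431 = -217518733822651/80571330840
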